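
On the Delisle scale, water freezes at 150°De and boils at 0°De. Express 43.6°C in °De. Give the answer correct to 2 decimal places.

Linearly onto the Delisle scale: 150 + (43.6000 / 100) × (0 - 150) = 84.60°De.

84.60°De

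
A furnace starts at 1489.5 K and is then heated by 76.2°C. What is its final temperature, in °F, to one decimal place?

Initial temperature in Celsius: 1489.5 - 273.15 = 1216.3500°C.
Final Celsius temperature: 1216.3500 + 76.2000 = 1292.5500°C.
In Fahrenheit: 1292.5500 × 1.8 + 32 = 2358.6°F.

2358.6°F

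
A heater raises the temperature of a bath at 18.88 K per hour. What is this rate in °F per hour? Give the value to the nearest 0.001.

Since only a temperature interval is involved, the additive offset between the scales drops out.
A change of 1 K is a change of 1.8°F, so 18.88 × 1.8 = 33.984.

33.984 °F/hour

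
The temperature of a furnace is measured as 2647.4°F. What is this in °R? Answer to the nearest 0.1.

3107.1°R

In Celsius: (2647.4 - 32) × 5/9 = 1453.0000°C.
In Rankine: 1453.0000 × 1.8 + 491.67 = 3107.1°R.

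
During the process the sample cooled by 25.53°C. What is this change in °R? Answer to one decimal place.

An interval of 1°C corresponds to 1.8°R.
25.53 × 1.8 = 46.0.

46.0°R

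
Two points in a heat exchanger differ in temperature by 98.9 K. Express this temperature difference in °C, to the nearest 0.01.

98.90°C

Kelvin and Celsius degrees are the same size, so the interval is unchanged: 98.90.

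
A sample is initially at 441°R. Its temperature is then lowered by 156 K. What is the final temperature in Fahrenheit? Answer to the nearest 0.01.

Initial temperature in Celsius: (441 - 491.67) × 5/9 = -28.1500°C.
The 156 K change is an interval; Kelvin and Celsius degrees are the same size, so ΔC = -156°C.
Final Celsius temperature: -28.1500 - 156.0000 = -184.1500°C.
In Fahrenheit: -184.1500 × 1.8 + 32 = -299.47°F.

-299.47°F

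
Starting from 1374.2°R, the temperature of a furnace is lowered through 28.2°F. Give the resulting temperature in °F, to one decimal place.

886.3°F

Initial temperature in Celsius: (1374.2 - 491.67) × 5/9 = 490.2944°C.
The 28.2°F change is an interval, so only the factor 5/9 applies: -28.2 × 5/9 = -15.6667°C.
Final Celsius temperature: 490.2944 - 15.6667 = 474.6278°C.
In Fahrenheit: 474.6278 × 1.8 + 32 = 886.3°F.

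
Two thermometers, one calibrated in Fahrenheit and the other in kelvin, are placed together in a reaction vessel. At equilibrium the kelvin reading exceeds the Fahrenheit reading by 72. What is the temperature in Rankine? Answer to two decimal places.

872.26°R

Let x be the Fahrenheit reading; then the kelvin reading is 5/9·x + 255.372.
(5/9·x + 255.372) - x = 72  ⇒  (-4/9)·x = -183.372  ⇒  x = 412.5875°F.
In Celsius: (412.5875 - 32) × 5/9 = 211.4375°C.
In Rankine: 211.4375 × 1.8 + 491.67 = 872.26°R.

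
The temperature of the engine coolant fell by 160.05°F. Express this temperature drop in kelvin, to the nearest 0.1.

88.9 K

Only the scale ratio 5/9 matters for a change in temperature.
160.05 × 5/9 = 88.9.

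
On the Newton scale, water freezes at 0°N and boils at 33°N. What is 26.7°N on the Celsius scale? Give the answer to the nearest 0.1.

Linear interpolation between the fixed points: C = (26.7 - 0) × 100 / (33 - 0) = 80.9091°C.

80.9°C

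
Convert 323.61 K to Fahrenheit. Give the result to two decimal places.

In Celsius: 323.61 - 273.15 = 50.4600°C.
In Fahrenheit: 50.4600 × 1.8 + 32 = 122.83°F.

122.83°F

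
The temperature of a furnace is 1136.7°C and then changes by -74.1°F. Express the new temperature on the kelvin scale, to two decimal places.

The 74.1°F change is an interval, so only the factor 5/9 applies: -74.1 × 5/9 = -41.1667°C.
Final Celsius temperature: 1136.7000 - 41.1667 = 1095.5333°C.
In kelvin: 1095.5333 + 273.15 = 1368.68 K.

1368.68 K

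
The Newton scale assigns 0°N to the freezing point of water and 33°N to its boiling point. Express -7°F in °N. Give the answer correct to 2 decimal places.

-7.15°N

First in Celsius: (-7 - 32) × 5/9 = -21.6667°C.
Linearly onto the Newton scale: 0 + (-21.6667 / 100) × (33 - 0) = -7.15°N.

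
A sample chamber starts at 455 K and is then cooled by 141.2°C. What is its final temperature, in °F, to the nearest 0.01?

105.17°F

Initial temperature in Celsius: 455 - 273.15 = 181.8500°C.
Final Celsius temperature: 181.8500 - 141.2000 = 40.6500°C.
In Fahrenheit: 40.6500 × 1.8 + 32 = 105.17°F.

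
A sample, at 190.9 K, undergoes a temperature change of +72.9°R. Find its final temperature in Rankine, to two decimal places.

Initial temperature in Celsius: 190.9 - 273.15 = -82.2500°C.
The 72.9°R change is an interval, so only the factor 5/9 applies: +72.9 × 5/9 = +40.5000°C.
Final Celsius temperature: -82.2500 + 40.5000 = -41.7500°C.
In Rankine: -41.7500 × 1.8 + 491.67 = 416.52°R.

416.52°R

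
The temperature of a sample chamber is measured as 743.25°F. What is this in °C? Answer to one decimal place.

395.1°C

In Celsius: (743.25 - 32) × 5/9 = 395.1389°C.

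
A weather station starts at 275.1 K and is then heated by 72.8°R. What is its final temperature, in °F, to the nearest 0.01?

108.31°F

Initial temperature in Celsius: 275.1 - 273.15 = 1.9500°C.
The 72.8°R change is an interval, so only the factor 5/9 applies: +72.8 × 5/9 = +40.4444°C.
Final Celsius temperature: 1.9500 + 40.4444 = 42.3944°C.
In Fahrenheit: 42.3944 × 1.8 + 32 = 108.31°F.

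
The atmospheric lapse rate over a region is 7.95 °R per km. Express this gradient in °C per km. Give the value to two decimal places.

The quantity depends on a temperature interval, so only the ratio of degree sizes applies; the offset between the scales is irrelevant.
A change of 1°R is a change of 5/9°C, so 7.95 × 5/9 = 4.42.

4.42 °C/km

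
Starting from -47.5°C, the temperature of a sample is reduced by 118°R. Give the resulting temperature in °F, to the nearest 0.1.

-171.5°F

The 118°R change is an interval, so only the factor 5/9 applies: -118 × 5/9 = -65.5556°C.
Final Celsius temperature: -47.5000 - 65.5556 = -113.0556°C.
In Fahrenheit: -113.0556 × 1.8 + 32 = -171.5°F.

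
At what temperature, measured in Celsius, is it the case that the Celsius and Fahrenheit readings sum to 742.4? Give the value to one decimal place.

253.7°C

Let C be the Celsius reading. The Fahrenheit reading is F = 1.8·C + 32.
Require C + F = 742.4: (2.8)·C + 32 = 742.4.
C = (742.4 - 32) / (2.8) = 253.7.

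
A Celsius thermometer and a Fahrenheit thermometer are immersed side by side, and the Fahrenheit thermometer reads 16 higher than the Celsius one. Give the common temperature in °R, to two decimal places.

Let x be the Celsius reading; then the Fahrenheit reading is 1.8·x + 32.
(1.8·x + 32) - x = 16  ⇒  (0.8)·x = -16  ⇒  x = -20.0000°C.
In Rankine: -20.0000 × 1.8 + 491.67 = 455.67°R.

455.67°R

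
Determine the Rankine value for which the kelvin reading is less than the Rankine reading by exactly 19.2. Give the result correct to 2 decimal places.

Let R be the Rankine reading. The kelvin reading is K = 5/9·R.
Require K - R = -19.2: (-4/9)·R = -19.2.
R = (-19.2) / (-4/9) = 43.20.

43.20°R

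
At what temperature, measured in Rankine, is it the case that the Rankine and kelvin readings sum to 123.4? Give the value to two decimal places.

Let R be the Rankine reading. The kelvin reading is K = 5/9·R.
Require R + K = 123.4: (14/9)·R = 123.4.
R = (123.4) / (14/9) = 79.33.

79.33°R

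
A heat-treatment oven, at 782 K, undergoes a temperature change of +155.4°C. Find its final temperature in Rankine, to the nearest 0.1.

1687.3°R

Initial temperature in Celsius: 782 - 273.15 = 508.8500°C.
Final Celsius temperature: 508.8500 + 155.4000 = 664.2500°C.
In Rankine: 664.2500 × 1.8 + 491.67 = 1687.3°R.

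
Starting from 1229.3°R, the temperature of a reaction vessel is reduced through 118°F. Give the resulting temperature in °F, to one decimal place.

651.6°F

Initial temperature in Celsius: (1229.3 - 491.67) × 5/9 = 409.7944°C.
The 118°F change is an interval, so only the factor 5/9 applies: -118 × 5/9 = -65.5556°C.
Final Celsius temperature: 409.7944 - 65.5556 = 344.2389°C.
In Fahrenheit: 344.2389 × 1.8 + 32 = 651.6°F.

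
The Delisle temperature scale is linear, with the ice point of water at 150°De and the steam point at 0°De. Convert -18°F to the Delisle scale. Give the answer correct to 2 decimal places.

191.67°De

First in Celsius: (-18 - 32) × 5/9 = -27.7778°C.
Linearly onto the Delisle scale: 150 + (-27.7778 / 100) × (0 - 150) = 191.67°De.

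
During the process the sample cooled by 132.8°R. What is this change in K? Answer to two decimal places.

For a temperature interval the offset drops out; only the factor 5/9 applies.
132.8 × 5/9 = 73.78.

73.78 K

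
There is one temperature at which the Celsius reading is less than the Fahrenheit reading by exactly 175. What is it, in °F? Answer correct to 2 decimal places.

353.75°F

Let F be the Fahrenheit reading. The Celsius reading is C = 5/9·F - 17.7778.
Require C - F = -175: (-4/9)·F - 17.7778 = -175.
F = (-175 + 17.7778) / (-4/9) = 353.75.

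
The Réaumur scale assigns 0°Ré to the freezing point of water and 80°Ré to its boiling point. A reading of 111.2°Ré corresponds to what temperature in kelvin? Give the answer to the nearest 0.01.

Linear interpolation between the fixed points: C = (111.2 - 0) × 100 / (80 - 0) = 139.0000°C.
Then 139.0000 + 273.15 = 412.15 K.

412.15 K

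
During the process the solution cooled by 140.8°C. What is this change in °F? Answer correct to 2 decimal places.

Only the scale ratio 1.8 matters for a change in temperature.
140.8 × 1.8 = 253.44.

253.44°F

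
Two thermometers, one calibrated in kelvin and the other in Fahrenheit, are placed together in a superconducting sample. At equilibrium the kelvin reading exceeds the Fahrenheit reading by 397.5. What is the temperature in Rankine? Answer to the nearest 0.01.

Let x be the kelvin reading; then the Fahrenheit reading is 1.8·x - 459.67.
(1.8·x - 459.67) - x = -397.5  ⇒  (0.8)·x = 62.17  ⇒  x = 77.7125 K.
In Celsius: 77.7125 - 273.15 = -195.4375°C.
In Rankine: -195.4375 × 1.8 + 491.67 = 139.88°R.

139.88°R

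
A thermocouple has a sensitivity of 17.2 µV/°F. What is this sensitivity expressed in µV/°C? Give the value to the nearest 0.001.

30.960 µV/°C

Since only a temperature interval is involved, the additive offset between the scales drops out.
A change of 1°C is a change of 1.8°F, so per °C the value is 17.2 × 1.8 = 30.960.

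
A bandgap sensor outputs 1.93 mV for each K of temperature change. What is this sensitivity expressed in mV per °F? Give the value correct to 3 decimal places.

The quantity depends on a temperature interval, so only the ratio of degree sizes applies; the offset between the scales is irrelevant.
A change of 1°F is a change of 5/9 K, so per °F the value is 1.93 × 5/9 = 1.072.

1.072 mV per °F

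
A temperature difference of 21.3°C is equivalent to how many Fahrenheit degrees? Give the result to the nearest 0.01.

Only the scale ratio 1.8 matters for a change in temperature.
21.3 × 1.8 = 38.34.

38.34°F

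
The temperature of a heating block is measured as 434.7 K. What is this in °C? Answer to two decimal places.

In Celsius: 434.7 - 273.15 = 161.5500°C.

161.55°C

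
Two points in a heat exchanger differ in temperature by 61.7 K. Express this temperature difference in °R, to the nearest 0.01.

111.06°R

For a temperature interval the offset drops out; only the factor 1.8 applies.
61.7 × 1.8 = 111.06.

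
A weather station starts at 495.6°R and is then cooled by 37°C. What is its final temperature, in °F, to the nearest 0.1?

-30.7°F

Initial temperature in Celsius: (495.6 - 491.67) × 5/9 = 2.1833°C.
Final Celsius temperature: 2.1833 - 37.0000 = -34.8167°C.
In Fahrenheit: -34.8167 × 1.8 + 32 = -30.7°F.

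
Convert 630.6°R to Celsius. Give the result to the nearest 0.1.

In Celsius: (630.6 - 491.67) × 5/9 = 77.1833°C.

77.2°C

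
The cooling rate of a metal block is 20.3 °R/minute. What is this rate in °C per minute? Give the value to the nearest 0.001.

The quantity depends on a temperature interval, so only the ratio of degree sizes applies; the offset between the scales is irrelevant.
A change of 1°R is a change of 5/9°C, so 20.3 × 5/9 = 11.278.

11.278 °C/minute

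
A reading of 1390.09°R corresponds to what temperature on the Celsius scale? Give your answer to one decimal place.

In Celsius: (1390.09 - 491.67) × 5/9 = 499.1222°C.

499.1°C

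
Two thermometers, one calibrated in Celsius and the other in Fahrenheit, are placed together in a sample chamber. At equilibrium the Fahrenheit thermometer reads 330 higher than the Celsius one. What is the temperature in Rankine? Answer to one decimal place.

Let x be the Celsius reading; then the Fahrenheit reading is 1.8·x + 32.
(1.8·x + 32) - x = 330  ⇒  (0.8)·x = 298  ⇒  x = 372.5000°C.
In Rankine: 372.5000 × 1.8 + 491.67 = 1162.2°R.

1162.2°R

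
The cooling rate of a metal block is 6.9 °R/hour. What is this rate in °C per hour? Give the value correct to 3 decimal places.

The quantity depends on a temperature interval, so only the ratio of degree sizes applies; the offset between the scales is irrelevant.
A change of 1°R is a change of 5/9°C, so 6.9 × 5/9 = 3.833.

3.833 °C/hour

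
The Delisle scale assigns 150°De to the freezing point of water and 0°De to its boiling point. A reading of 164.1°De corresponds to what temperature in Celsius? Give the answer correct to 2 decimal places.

-9.40°C

Linear interpolation between the fixed points: C = (164.1 - 150) × 100 / (0 - 150) = -9.4000°C.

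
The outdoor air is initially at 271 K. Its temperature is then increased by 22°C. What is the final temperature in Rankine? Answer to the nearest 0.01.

527.40°R

Initial temperature in Celsius: 271 - 273.15 = -2.1500°C.
Final Celsius temperature: -2.1500 + 22.0000 = 19.8500°C.
In Rankine: 19.8500 × 1.8 + 491.67 = 527.40°R.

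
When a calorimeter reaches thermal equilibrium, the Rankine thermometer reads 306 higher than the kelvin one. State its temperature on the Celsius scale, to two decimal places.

Let x be the kelvin reading; then the Rankine reading is 1.8·x.
(1.8·x) - x = 306  ⇒  (0.8)·x = 306  ⇒  x = 382.5000 K.
In Celsius: 382.5 - 273.15 = 109.35°C.

109.35°C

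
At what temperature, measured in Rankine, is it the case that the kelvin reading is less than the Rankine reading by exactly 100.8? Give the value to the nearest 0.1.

Let R be the Rankine reading. The kelvin reading is K = 5/9·R.
Require K - R = -100.8: (-4/9)·R = -100.8.
R = (-100.8) / (-4/9) = 226.8.

226.8°R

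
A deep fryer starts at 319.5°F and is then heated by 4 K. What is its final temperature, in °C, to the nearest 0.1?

Initial temperature in Celsius: (319.5 - 32) × 5/9 = 159.7222°C.
The 4 K change is an interval; Kelvin and Celsius degrees are the same size, so ΔC = +4°C.
Final Celsius temperature: 159.7222 + 4.0000 = 163.7222°C.

163.7°C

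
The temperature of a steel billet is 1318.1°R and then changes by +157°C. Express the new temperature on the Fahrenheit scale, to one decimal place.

1141.0°F

Initial temperature in Celsius: (1318.1 - 491.67) × 5/9 = 459.1278°C.
Final Celsius temperature: 459.1278 + 157.0000 = 616.1278°C.
In Fahrenheit: 616.1278 × 1.8 + 32 = 1141.0°F.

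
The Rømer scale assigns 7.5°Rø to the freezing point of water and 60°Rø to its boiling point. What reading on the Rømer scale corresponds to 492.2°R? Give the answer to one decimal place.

First in Celsius: (492.2 - 491.67) × 5/9 = 0.2944°C.
Linearly onto the Rømer scale: 7.5 + (0.2944 / 100) × (60 - 7.5) = 7.7°Rø.

7.7°Rø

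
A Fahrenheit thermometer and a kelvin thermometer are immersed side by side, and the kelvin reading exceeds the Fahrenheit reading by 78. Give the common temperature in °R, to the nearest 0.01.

858.76°R

Let x be the Fahrenheit reading; then the kelvin reading is 5/9·x + 255.372.
(5/9·x + 255.372) - x = 78  ⇒  (-4/9)·x = -177.372  ⇒  x = 399.0875°F.
In Celsius: (399.0875 - 32) × 5/9 = 203.9375°C.
In Rankine: 203.9375 × 1.8 + 491.67 = 858.76°R.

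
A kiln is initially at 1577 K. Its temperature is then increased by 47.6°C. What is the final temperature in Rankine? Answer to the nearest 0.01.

2924.28°R

Initial temperature in Celsius: 1577 - 273.15 = 1303.8500°C.
Final Celsius temperature: 1303.8500 + 47.6000 = 1351.4500°C.
In Rankine: 1351.4500 × 1.8 + 491.67 = 2924.28°R.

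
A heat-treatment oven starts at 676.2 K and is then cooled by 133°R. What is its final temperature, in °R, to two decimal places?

Initial temperature in Celsius: 676.2 - 273.15 = 403.0500°C.
The 133°R change is an interval, so only the factor 5/9 applies: -133 × 5/9 = -73.8889°C.
Final Celsius temperature: 403.0500 - 73.8889 = 329.1611°C.
In Rankine: 329.1611 × 1.8 + 491.67 = 1084.16°R.

1084.16°R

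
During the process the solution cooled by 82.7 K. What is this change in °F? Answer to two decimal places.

148.86°F

Only the scale ratio 1.8 matters for a change in temperature.
82.7 × 1.8 = 148.86.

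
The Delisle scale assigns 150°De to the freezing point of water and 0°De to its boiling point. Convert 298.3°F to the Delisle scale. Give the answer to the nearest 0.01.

-71.92°De

First in Celsius: (298.3 - 32) × 5/9 = 147.9444°C.
Linearly onto the Delisle scale: 150 + (147.9444 / 100) × (0 - 150) = -71.92°De.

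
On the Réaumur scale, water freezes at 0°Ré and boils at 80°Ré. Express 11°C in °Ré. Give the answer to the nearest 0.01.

Linearly onto the Réaumur scale: 0 + (11.0000 / 100) × (80 - 0) = 8.80°Ré.

8.80°Ré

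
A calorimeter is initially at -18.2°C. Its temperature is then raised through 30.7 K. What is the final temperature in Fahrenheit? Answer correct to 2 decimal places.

54.50°F

The 30.7 K change is an interval; Kelvin and Celsius degrees are the same size, so ΔC = +30.7°C.
Final Celsius temperature: -18.2000 + 30.7000 = 12.5000°C.
In Fahrenheit: 12.5000 × 1.8 + 32 = 54.50°F.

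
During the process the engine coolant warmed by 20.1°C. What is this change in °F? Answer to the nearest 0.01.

36.18°F

An interval of 1°C corresponds to 1.8°F.
20.1 × 1.8 = 36.18.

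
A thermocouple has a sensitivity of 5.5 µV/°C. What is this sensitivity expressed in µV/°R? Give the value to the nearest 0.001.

The quantity depends on a temperature interval, so only the ratio of degree sizes applies; the offset between the scales is irrelevant.
A change of 1°R is a change of 5/9°C, so per °R the value is 5.5 × 5/9 = 3.056.

3.056 µV/°R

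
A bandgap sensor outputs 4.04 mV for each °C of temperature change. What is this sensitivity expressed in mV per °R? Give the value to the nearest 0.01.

2.24 mV per °R

The quantity depends on a temperature interval, so only the ratio of degree sizes applies; the offset between the scales is irrelevant.
A change of 1°R is a change of 5/9°C, so per °R the value is 4.04 × 5/9 = 2.24.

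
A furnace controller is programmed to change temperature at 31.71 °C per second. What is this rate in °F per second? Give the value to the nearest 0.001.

The quantity depends on a temperature interval, so only the ratio of degree sizes applies; the offset between the scales is irrelevant.
A change of 1°C is a change of 1.8°F, so 31.71 × 1.8 = 57.078.

57.078 °F/second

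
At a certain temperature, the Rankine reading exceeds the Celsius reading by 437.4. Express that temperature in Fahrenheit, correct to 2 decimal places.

-90.11°F

Let x be the Celsius reading; then the Rankine reading is 1.8·x + 491.67.
(1.8·x + 491.67) - x = 437.4  ⇒  (0.8)·x = -54.27  ⇒  x = -67.8375°C.
In Fahrenheit: -67.8375 × 1.8 + 32 = -90.11°F.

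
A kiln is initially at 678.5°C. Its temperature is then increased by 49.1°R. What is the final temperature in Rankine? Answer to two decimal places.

The 49.1°R change is an interval, so only the factor 5/9 applies: +49.1 × 5/9 = +27.2778°C.
Final Celsius temperature: 678.5000 + 27.2778 = 705.7778°C.
In Rankine: 705.7778 × 1.8 + 491.67 = 1762.07°R.

1762.07°R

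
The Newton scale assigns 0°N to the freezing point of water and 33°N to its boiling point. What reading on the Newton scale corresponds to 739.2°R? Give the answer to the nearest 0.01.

First in Celsius: (739.2 - 491.67) × 5/9 = 137.5167°C.
Linearly onto the Newton scale: 0 + (137.5167 / 100) × (33 - 0) = 45.38°N.

45.38°N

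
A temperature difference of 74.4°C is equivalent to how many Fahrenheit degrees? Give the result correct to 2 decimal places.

133.92°F

An interval of 1°C corresponds to 1.8°F.
74.4 × 1.8 = 133.92.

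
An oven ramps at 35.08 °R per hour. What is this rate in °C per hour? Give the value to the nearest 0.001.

19.489 °C/hour

Since only a temperature interval is involved, the additive offset between the scales drops out.
A change of 1°R is a change of 5/9°C, so 35.08 × 5/9 = 19.489.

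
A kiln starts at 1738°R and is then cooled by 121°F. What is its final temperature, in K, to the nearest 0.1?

Initial temperature in Celsius: (1738 - 491.67) × 5/9 = 692.4056°C.
The 121°F change is an interval, so only the factor 5/9 applies: -121 × 5/9 = -67.2222°C.
Final Celsius temperature: 692.4056 - 67.2222 = 625.1833°C.
In kelvin: 625.1833 + 273.15 = 898.3 K.

898.3 K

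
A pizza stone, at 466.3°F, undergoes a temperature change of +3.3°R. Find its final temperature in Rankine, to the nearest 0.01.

Initial temperature in Celsius: (466.3 - 32) × 5/9 = 241.2778°C.
The 3.3°R change is an interval, so only the factor 5/9 applies: +3.3 × 5/9 = +1.8333°C.
Final Celsius temperature: 241.2778 + 1.8333 = 243.1111°C.
In Rankine: 243.1111 × 1.8 + 491.67 = 929.27°R.

929.27°R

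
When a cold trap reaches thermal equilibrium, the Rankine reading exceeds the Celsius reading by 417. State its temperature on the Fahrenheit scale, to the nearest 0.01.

Let x be the Celsius reading; then the Rankine reading is 1.8·x + 491.67.
(1.8·x + 491.67) - x = 417  ⇒  (0.8)·x = -74.67  ⇒  x = -93.3375°C.
In Fahrenheit: -93.3375 × 1.8 + 32 = -136.01°F.

-136.01°F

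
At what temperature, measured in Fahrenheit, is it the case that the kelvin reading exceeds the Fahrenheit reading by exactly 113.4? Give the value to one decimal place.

Let F be the Fahrenheit reading. The kelvin reading is K = 5/9·F + 255.372.
Require K - F = 113.4: (-4/9)·F + 255.372 = 113.4.
F = (113.4 - 255.372) / (-4/9) = 319.4.

319.4°F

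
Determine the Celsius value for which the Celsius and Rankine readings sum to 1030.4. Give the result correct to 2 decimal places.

192.40°C

Let C be the Celsius reading. The Rankine reading is R = 1.8·C + 491.67.
Require C + R = 1030.4: (2.8)·C + 491.67 = 1030.4.
C = (1030.4 - 491.67) / (2.8) = 192.40.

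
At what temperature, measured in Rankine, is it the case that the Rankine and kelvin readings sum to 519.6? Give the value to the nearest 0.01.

Let R be the Rankine reading. The kelvin reading is K = 5/9·R.
Require R + K = 519.6: (14/9)·R = 519.6.
R = (519.6) / (14/9) = 334.03.

334.03°R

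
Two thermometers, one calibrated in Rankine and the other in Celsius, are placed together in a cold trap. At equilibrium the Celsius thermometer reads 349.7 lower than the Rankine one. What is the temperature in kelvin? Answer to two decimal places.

95.69 K

Let x be the Rankine reading; then the Celsius reading is 5/9·x - 273.15.
(5/9·x - 273.15) - x = -349.7  ⇒  (-4/9)·x = -76.55  ⇒  x = 172.2375°R.
In Celsius: (172.2375 - 491.67) × 5/9 = -177.4625°C.
In kelvin: -177.4625 + 273.15 = 95.69 K.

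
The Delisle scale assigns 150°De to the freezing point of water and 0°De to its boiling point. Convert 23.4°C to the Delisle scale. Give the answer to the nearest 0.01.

114.90°De

Linearly onto the Delisle scale: 150 + (23.4000 / 100) × (0 - 150) = 114.90°De.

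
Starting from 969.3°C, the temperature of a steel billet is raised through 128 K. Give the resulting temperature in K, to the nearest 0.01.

1370.45 K

The 128 K change is an interval; Kelvin and Celsius degrees are the same size, so ΔC = +128°C.
Final Celsius temperature: 969.3000 + 128.0000 = 1097.3000°C.
In kelvin: 1097.3000 + 273.15 = 1370.45 K.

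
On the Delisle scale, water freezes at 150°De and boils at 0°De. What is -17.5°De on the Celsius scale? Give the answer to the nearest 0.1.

Linear interpolation between the fixed points: C = (-17.5 - 150) × 100 / (0 - 150) = 111.6667°C.

111.7°C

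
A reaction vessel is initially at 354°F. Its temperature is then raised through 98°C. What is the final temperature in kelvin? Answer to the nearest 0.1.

550.0 K

Initial temperature in Celsius: (354 - 32) × 5/9 = 178.8889°C.
Final Celsius temperature: 178.8889 + 98.0000 = 276.8889°C.
In kelvin: 276.8889 + 273.15 = 550.0 K.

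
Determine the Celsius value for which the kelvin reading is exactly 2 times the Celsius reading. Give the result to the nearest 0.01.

Let C be the Celsius reading. The kelvin reading is K = 1·C + 273.15.
Require K = 2·C: 1·C + 273.15 = 2·C.
(-1)·C = -273.15  ⇒  C = 273.15.

273.15°C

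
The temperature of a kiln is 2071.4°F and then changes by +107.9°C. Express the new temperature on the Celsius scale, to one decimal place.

Initial temperature in Celsius: (2071.4 - 32) × 5/9 = 1133.0000°C.
Final Celsius temperature: 1133.0000 + 107.9000 = 1240.9000°C.

1240.9°C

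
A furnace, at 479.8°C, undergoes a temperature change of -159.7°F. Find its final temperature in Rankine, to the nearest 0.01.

The 159.7°F change is an interval, so only the factor 5/9 applies: -159.7 × 5/9 = -88.7222°C.
Final Celsius temperature: 479.8000 - 88.7222 = 391.0778°C.
In Rankine: 391.0778 × 1.8 + 491.67 = 1195.61°R.

1195.61°R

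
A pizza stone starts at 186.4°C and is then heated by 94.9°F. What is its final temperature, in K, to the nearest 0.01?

512.27 K

The 94.9°F change is an interval, so only the factor 5/9 applies: +94.9 × 5/9 = +52.7222°C.
Final Celsius temperature: 186.4000 + 52.7222 = 239.1222°C.
In kelvin: 239.1222 + 273.15 = 512.27 K.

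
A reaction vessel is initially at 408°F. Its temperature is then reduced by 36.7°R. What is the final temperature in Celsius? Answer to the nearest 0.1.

188.5°C

Initial temperature in Celsius: (408 - 32) × 5/9 = 208.8889°C.
The 36.7°R change is an interval, so only the factor 5/9 applies: -36.7 × 5/9 = -20.3889°C.
Final Celsius temperature: 208.8889 - 20.3889 = 188.5000°C.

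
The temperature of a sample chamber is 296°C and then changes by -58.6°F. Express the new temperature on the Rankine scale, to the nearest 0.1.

965.9°R

The 58.6°F change is an interval, so only the factor 5/9 applies: -58.6 × 5/9 = -32.5556°C.
Final Celsius temperature: 296.0000 - 32.5556 = 263.4444°C.
In Rankine: 263.4444 × 1.8 + 491.67 = 965.9°R.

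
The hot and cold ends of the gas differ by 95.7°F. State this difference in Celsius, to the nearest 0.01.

An interval of 1°F corresponds to 5/9°C.
95.7 × 5/9 = 53.17.

53.17°C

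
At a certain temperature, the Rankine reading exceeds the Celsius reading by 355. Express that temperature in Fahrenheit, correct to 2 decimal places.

Let x be the Rankine reading; then the Celsius reading is 5/9·x - 273.15.
(5/9·x - 273.15) - x = -355  ⇒  (-4/9)·x = -81.85  ⇒  x = 184.1625°R.
In Celsius: (184.1625 - 491.67) × 5/9 = -170.8375°C.
In Fahrenheit: -170.8375 × 1.8 + 32 = -275.51°F.

-275.51°F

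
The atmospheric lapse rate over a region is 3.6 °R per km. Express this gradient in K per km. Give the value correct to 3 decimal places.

The quantity depends on a temperature interval, so only the ratio of degree sizes applies; the offset between the scales is irrelevant.
A change of 1°R is a change of 5/9 K, so 3.6 × 5/9 = 2.000.

2.000 K/km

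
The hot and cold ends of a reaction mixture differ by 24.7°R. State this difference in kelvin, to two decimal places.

13.72 K

For a temperature interval the offset drops out; only the factor 5/9 applies.
24.7 × 5/9 = 13.72.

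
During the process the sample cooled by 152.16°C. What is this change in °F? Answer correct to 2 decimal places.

For a temperature interval the offset drops out; only the factor 1.8 applies.
152.16 × 1.8 = 273.89.

273.89°F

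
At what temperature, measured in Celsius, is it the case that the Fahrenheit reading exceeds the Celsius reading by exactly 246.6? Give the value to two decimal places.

Let C be the Celsius reading. The Fahrenheit reading is F = 1.8·C + 32.
Require F - C = 246.6: (0.8)·C + 32 = 246.6.
C = (246.6 - 32) / (0.8) = 268.25.

268.25°C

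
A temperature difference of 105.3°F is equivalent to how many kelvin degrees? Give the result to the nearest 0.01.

Only the scale ratio 5/9 matters for a change in temperature.
105.3 × 5/9 = 58.50.

58.50 K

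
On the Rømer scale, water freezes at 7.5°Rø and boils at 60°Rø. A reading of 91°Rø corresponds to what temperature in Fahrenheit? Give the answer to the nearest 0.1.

Linear interpolation between the fixed points: C = (91 - 7.5) × 100 / (60 - 7.5) = 159.0476°C.
Then 159.0476 × 1.8 + 32 = 318.3°F.

318.3°F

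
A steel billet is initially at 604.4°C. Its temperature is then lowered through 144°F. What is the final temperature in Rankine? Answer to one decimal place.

The 144°F change is an interval, so only the factor 5/9 applies: -144 × 5/9 = -80.0000°C.
Final Celsius temperature: 604.4000 - 80.0000 = 524.4000°C.
In Rankine: 524.4000 × 1.8 + 491.67 = 1435.6°R.

1435.6°R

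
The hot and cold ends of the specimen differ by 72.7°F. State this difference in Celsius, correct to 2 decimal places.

For a temperature interval the offset drops out; only the factor 5/9 applies.
72.7 × 5/9 = 40.39.

40.39°C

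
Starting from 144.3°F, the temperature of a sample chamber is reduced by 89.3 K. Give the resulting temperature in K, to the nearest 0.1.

Initial temperature in Celsius: (144.3 - 32) × 5/9 = 62.3889°C.
The 89.3 K change is an interval; Kelvin and Celsius degrees are the same size, so ΔC = -89.3°C.
Final Celsius temperature: 62.3889 - 89.3000 = -26.9111°C.
In kelvin: -26.9111 + 273.15 = 246.2 K.

246.2 K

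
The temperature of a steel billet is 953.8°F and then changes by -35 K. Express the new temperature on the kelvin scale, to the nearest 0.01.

Initial temperature in Celsius: (953.8 - 32) × 5/9 = 512.1111°C.
The 35 K change is an interval; Kelvin and Celsius degrees are the same size, so ΔC = -35°C.
Final Celsius temperature: 512.1111 - 35.0000 = 477.1111°C.
In kelvin: 477.1111 + 273.15 = 750.26 K.

750.26 K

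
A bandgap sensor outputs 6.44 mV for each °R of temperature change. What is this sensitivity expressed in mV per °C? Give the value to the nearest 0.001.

11.592 mV per °C

Since only a temperature interval is involved, the additive offset between the scales drops out.
A change of 1°C is a change of 1.8°R, so per °C the value is 6.44 × 1.8 = 11.592.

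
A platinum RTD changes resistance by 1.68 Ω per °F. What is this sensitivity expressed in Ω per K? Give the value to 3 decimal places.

The quantity depends on a temperature interval, so only the ratio of degree sizes applies; the offset between the scales is irrelevant.
A change of 1 K is a change of 1.8°F, so per K the value is 1.68 × 1.8 = 3.024.

3.024 Ω per K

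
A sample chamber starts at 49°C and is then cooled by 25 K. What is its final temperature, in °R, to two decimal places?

The 25 K change is an interval; Kelvin and Celsius degrees are the same size, so ΔC = -25°C.
Final Celsius temperature: 49.0000 - 25.0000 = 24.0000°C.
In Rankine: 24.0000 × 1.8 + 491.67 = 534.87°R.

534.87°R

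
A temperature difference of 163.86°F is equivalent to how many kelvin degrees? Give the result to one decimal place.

91.0 K

An interval of 1°F corresponds to 5/9 K.
163.86 × 5/9 = 91.0.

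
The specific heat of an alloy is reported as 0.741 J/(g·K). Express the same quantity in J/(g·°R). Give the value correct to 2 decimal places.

Since only a temperature interval is involved, the additive offset between the scales drops out.
A change of 1°R is a change of 5/9 K, so per °R the value is 0.741 × 5/9 = 0.41.

0.41 J/(g·°R)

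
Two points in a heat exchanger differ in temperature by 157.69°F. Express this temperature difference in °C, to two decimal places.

87.61°C

Only the scale ratio 5/9 matters for a change in temperature.
157.69 × 5/9 = 87.61.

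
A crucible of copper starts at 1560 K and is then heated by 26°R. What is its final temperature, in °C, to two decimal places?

Initial temperature in Celsius: 1560 - 273.15 = 1286.8500°C.
The 26°R change is an interval, so only the factor 5/9 applies: +26 × 5/9 = +14.4444°C.
Final Celsius temperature: 1286.8500 + 14.4444 = 1301.2944°C.

1301.29°C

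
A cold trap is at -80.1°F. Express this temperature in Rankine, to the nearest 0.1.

379.6°R

In Celsius: (-80.1 - 32) × 5/9 = -62.2778°C.
In Rankine: -62.2778 × 1.8 + 491.67 = 379.6°R.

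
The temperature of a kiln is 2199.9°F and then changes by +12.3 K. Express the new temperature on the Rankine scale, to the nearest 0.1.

2681.7°R

Initial temperature in Celsius: (2199.9 - 32) × 5/9 = 1204.3889°C.
The 12.3 K change is an interval; Kelvin and Celsius degrees are the same size, so ΔC = +12.3°C.
Final Celsius temperature: 1204.3889 + 12.3000 = 1216.6889°C.
In Rankine: 1216.6889 × 1.8 + 491.67 = 2681.7°R.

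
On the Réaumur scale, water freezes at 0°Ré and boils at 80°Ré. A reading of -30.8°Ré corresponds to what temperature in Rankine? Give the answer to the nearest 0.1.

422.4°R

Linear interpolation between the fixed points: C = (-30.8 - 0) × 100 / (80 - 0) = -38.5000°C.
Then -38.5000 × 1.8 + 491.67 = 422.4°R.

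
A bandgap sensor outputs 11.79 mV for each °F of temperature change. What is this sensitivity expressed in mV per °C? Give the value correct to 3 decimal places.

21.222 mV per °C

Since only a temperature interval is involved, the additive offset between the scales drops out.
A change of 1°C is a change of 1.8°F, so per °C the value is 11.79 × 1.8 = 21.222.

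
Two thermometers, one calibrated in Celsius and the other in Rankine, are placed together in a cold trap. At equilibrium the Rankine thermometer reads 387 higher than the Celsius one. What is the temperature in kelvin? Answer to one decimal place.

142.3 K

Let x be the Celsius reading; then the Rankine reading is 1.8·x + 491.67.
(1.8·x + 491.67) - x = 387  ⇒  (0.8)·x = -104.67  ⇒  x = -130.8375°C.
In kelvin: -130.8375 + 273.15 = 142.3 K.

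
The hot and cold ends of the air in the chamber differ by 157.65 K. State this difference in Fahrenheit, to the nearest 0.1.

283.8°F

An interval of 1 K corresponds to 1.8°F.
157.65 × 1.8 = 283.8.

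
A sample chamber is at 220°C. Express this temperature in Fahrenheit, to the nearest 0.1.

In Fahrenheit: 220.0000 × 1.8 + 32 = 428.0°F.

428.0°F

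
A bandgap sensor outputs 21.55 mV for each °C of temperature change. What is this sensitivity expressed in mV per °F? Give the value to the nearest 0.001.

Since only a temperature interval is involved, the additive offset between the scales drops out.
A change of 1°F is a change of 5/9°C, so per °F the value is 21.55 × 5/9 = 11.972.

11.972 mV per °F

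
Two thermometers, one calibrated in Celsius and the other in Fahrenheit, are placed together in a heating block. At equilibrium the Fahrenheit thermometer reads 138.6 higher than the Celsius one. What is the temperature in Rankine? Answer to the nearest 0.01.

Let x be the Celsius reading; then the Fahrenheit reading is 1.8·x + 32.
(1.8·x + 32) - x = 138.6  ⇒  (0.8)·x = 106.6  ⇒  x = 133.2500°C.
In Rankine: 133.2500 × 1.8 + 491.67 = 731.52°R.

731.52°R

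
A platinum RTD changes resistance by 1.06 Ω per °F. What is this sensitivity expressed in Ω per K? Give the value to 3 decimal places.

1.908 Ω per K

Since only a temperature interval is involved, the additive offset between the scales drops out.
A change of 1 K is a change of 1.8°F, so per K the value is 1.06 × 1.8 = 1.908.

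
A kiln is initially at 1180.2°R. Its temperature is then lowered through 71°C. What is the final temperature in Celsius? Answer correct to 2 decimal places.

311.52°C

Initial temperature in Celsius: (1180.2 - 491.67) × 5/9 = 382.5167°C.
Final Celsius temperature: 382.5167 - 71.0000 = 311.5167°C.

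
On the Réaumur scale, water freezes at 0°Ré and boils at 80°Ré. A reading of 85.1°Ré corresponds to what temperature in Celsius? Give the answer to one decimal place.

106.4°C

Linear interpolation between the fixed points: C = (85.1 - 0) × 100 / (80 - 0) = 106.3750°C.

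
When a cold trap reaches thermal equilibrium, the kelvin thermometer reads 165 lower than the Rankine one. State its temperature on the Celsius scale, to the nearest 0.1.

-66.9°C

Let x be the Rankine reading; then the kelvin reading is 5/9·x.
(5/9·x) - x = -165  ⇒  (-4/9)·x = -165  ⇒  x = 371.2500°R.
In Celsius: (371.25 - 491.67) × 5/9 = -66.9°C.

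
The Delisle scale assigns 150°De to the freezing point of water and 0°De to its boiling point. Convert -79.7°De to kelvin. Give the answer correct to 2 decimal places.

Linear interpolation between the fixed points: C = (-79.7 - 150) × 100 / (0 - 150) = 153.1333°C.
Then 153.1333 + 273.15 = 426.28 K.

426.28 K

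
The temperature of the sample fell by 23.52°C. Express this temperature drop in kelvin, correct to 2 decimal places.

23.52 K

Celsius and kelvin degrees are the same size, so the interval is unchanged: 23.52.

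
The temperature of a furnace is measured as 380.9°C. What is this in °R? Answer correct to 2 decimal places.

1177.29°R

In Rankine: 380.9000 × 1.8 + 491.67 = 1177.29°R.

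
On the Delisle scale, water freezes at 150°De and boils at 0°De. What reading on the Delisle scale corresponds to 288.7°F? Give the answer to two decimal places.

First in Celsius: (288.7 - 32) × 5/9 = 142.6111°C.
Linearly onto the Delisle scale: 150 + (142.6111 / 100) × (0 - 150) = -63.92°De.

-63.92°De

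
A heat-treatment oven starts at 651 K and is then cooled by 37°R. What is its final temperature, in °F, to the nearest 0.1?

Initial temperature in Celsius: 651 - 273.15 = 377.8500°C.
The 37°R change is an interval, so only the factor 5/9 applies: -37 × 5/9 = -20.5556°C.
Final Celsius temperature: 377.8500 - 20.5556 = 357.2944°C.
In Fahrenheit: 357.2944 × 1.8 + 32 = 675.1°F.

675.1°F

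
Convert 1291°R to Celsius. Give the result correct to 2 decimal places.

444.07°C

In Celsius: (1291 - 491.67) × 5/9 = 444.0722°C.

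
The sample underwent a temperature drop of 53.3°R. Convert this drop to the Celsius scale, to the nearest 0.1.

29.6°C

Only the scale ratio 5/9 matters for a change in temperature.
53.3 × 5/9 = 29.6.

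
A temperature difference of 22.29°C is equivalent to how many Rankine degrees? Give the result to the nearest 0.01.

An interval of 1°C corresponds to 1.8°R.
22.29 × 1.8 = 40.12.

40.12°R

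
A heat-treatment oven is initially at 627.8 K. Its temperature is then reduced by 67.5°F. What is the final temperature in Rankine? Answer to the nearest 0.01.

Initial temperature in Celsius: 627.8 - 273.15 = 354.6500°C.
The 67.5°F change is an interval, so only the factor 5/9 applies: -67.5 × 5/9 = -37.5000°C.
Final Celsius temperature: 354.6500 - 37.5000 = 317.1500°C.
In Rankine: 317.1500 × 1.8 + 491.67 = 1062.54°R.

1062.54°R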